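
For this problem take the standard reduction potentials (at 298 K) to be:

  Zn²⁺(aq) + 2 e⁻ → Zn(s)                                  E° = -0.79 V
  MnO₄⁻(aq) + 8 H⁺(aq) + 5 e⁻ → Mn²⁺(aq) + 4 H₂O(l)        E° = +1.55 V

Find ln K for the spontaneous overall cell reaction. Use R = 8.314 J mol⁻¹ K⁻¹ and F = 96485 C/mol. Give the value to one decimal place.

911.3

Cathode: MnO₄⁻/Mn²⁺; anode: Zn²⁺/Zn. E°cell = (+1.55) − (-0.79) = +2.34 V, with n = 10.
ΔG° = −nFE° = −RT ln K, so ln K = nFE°/(RT) = (10)(96485)(+2.34) / ((8.314)(298)) = 911.275.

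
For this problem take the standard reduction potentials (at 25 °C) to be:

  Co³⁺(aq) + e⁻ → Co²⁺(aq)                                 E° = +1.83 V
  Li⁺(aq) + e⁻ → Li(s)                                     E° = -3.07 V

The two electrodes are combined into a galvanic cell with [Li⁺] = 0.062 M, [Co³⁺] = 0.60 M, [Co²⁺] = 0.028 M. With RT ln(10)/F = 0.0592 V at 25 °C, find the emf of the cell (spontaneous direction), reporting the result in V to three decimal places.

+5.050 V

Co³⁺/Co²⁺ is the cathode (higher E°), Li⁺/Li the anode: E°cell = +1.83 − (-3.07) = +4.90 V, n = 1.
Overall: Co³⁺(aq) + Li(s) → Co²⁺(aq) + Li⁺(aq)
Q = [Co²⁺]·[Li⁺] / ([Co³⁺]); log Q = -2.539.
E = E° − (0.0592/n) log Q = +4.90 − (0.0592/1)(-2.539) = +5.050 V.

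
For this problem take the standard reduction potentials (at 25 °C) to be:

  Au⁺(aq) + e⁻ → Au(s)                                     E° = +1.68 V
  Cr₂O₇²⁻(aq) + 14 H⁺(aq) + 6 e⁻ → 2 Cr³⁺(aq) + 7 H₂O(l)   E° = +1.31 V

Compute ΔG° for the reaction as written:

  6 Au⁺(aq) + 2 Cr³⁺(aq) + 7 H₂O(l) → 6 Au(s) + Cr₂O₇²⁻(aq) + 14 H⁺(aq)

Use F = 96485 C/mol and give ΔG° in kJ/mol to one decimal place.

As written, Au⁺/Au is reduced (cathode) and Cr₂O₇²⁻/Cr³⁺ is oxidised (anode), so E°cell = (+1.68) − (+1.31) = +0.37 V.
Balancing electrons gives n = 6.
ΔG° = −nFE° = −(6)(96485)(+0.37) = -214,197 J = -214.2 kJ/mol.

-214.2 kJ/mol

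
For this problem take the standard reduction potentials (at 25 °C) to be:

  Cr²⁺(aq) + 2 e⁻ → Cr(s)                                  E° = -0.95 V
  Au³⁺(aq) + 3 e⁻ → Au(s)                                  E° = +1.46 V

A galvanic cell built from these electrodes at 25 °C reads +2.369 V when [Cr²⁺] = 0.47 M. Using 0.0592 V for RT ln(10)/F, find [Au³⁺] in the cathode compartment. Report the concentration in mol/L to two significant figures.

0.0027 M

Au³⁺/Au is the cathode, Cr²⁺/Cr the anode: E°cell = +2.41 V, n = 6.
Overall reaction: 2 Au³⁺(aq) + 3 Cr(s) → 2 Au(s) + 3 Cr²⁺(aq); Q = [Cr²⁺]^3/[Au³⁺]^2.
From E = E° − (0.0592/n) log Q: log Q = (E° − E)·n/0.0592 = (+2.41 − (+2.369))·6/0.0592 = 4.1554.
So 2·log[Au³⁺] = 3·log(0.47) − log Q = -0.9837 − (4.1554) = -5.1391; log[Au³⁺] = -5.1391 / 2 = -2.5696; [Au³⁺] = 10^(-2.5696) ≈ 0.0027 M.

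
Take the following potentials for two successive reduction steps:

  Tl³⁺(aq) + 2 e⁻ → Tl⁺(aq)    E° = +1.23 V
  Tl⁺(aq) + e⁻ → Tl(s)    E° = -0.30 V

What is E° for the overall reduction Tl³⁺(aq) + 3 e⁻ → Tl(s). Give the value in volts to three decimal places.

+0.720 V

Standard free energies of sequential steps add: ΔG°₃ = ΔG°₁ + ΔG°₂, so n₃E°₃ = n₁E°₁ + n₂E°₂.
E°₃ = (2×+1.23 + 1×-0.30) / 3 = (+2.160) / 3 = +0.720 V.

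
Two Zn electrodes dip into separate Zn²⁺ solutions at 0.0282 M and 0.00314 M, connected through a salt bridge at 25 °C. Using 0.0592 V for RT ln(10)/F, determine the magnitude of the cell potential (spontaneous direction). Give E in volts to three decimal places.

For a concentration cell E°cell = 0. The 0.0282 M side is the cathode (reduction is favoured where [Zn²⁺] is higher).
With n = 2, E = −(0.0592/2) log([Zn²⁺]ₐₙ/[Zn²⁺]꜀ₐₜ) = −(0.0592/2) log(0.00314/0.0282) = −(0.0592/2)(-0.953) = +0.028 V.

+0.028 V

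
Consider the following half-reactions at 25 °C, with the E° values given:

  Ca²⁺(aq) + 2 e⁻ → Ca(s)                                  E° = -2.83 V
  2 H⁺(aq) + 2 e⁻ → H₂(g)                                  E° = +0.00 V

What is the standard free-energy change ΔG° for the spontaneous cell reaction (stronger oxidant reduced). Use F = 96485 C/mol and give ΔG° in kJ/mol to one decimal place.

-546.1 kJ/mol

H⁺/H₂ (E° = +0.00 V) is the cathode; Ca²⁺/Ca (E° = -2.83 V) is the anode, so E°cell = +2.83 V.
Balancing electrons gives n = 2 (lcm of 2 and 2).
ΔG° = −nFE° = −(2)(96485)(+2.83) = -546,105 J = -546.1 kJ/mol.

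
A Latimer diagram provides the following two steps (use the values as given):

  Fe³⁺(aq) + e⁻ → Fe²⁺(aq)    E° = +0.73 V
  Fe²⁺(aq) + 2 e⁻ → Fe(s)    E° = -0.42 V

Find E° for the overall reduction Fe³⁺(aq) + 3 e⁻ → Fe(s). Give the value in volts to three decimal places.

Standard free energies of sequential steps add: ΔG°₃ = ΔG°₁ + ΔG°₂, so n₃E°₃ = n₁E°₁ + n₂E°₂.
E°₃ = (1×+0.73 + 2×-0.42) / 3 = (-0.110) / 3 = -0.037 V.

-0.037 V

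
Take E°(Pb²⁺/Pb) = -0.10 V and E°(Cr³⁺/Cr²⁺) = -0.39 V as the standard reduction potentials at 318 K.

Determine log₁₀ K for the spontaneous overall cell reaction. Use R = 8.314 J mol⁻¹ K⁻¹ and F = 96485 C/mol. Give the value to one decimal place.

Cathode: Pb²⁺/Pb; anode: Cr³⁺/Cr²⁺. E°cell = (-0.10) − (-0.39) = +0.29 V, with n = 2.
ΔG° = −nFE° = −RT ln K, so ln K = nFE°/(RT) = (2)(96485)(+0.29) / ((8.314)(318)) = 21.167.
log₁₀ K = 21.167 / ln 10 = 9.2.

9.2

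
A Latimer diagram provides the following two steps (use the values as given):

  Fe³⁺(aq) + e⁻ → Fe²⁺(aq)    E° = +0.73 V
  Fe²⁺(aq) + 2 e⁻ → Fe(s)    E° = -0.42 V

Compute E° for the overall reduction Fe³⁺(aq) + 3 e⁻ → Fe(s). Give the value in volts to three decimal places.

Adding the free-energy changes (−nFE°) of the two steps gives −n₃FE°₃ = −n₁FE°₁ − n₂FE°₂.
E°₃ = (1×+0.73 + 2×-0.42) / 3 = (-0.110) / 3 = -0.037 V.

-0.037 V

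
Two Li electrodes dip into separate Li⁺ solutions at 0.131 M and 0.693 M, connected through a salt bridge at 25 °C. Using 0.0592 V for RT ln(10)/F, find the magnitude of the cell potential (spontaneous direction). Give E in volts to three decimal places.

For a concentration cell E°cell = 0. The 0.693 M side is the cathode (reduction is favoured where [Li⁺] is higher).
With n = 1, E = −(0.0592/1) log([Li⁺]ₐₙ/[Li⁺]꜀ₐₜ) = −(0.0592/1) log(0.131/0.693) = −(0.0592/1)(-0.723) = +0.043 V.

+0.043 V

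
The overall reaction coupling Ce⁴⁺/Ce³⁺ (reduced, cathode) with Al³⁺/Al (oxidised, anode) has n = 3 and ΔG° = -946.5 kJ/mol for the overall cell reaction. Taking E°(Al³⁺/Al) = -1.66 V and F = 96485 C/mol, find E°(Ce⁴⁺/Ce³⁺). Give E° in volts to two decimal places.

+1.61 V

E°cell = −ΔG°/(nF) = −(-946.5×10³)/((3)(96485)) = +3.270 V.
Since Ce⁴⁺/Ce³⁺ is the cathode and Al³⁺/Al the anode, E°cell = E°(Ce⁴⁺/Ce³⁺) − E°(Al³⁺/Al).
So E°(Ce⁴⁺/Ce³⁺) = E°cell + E°(Al³⁺/Al) = +3.270 + (-1.66) = +1.61 V.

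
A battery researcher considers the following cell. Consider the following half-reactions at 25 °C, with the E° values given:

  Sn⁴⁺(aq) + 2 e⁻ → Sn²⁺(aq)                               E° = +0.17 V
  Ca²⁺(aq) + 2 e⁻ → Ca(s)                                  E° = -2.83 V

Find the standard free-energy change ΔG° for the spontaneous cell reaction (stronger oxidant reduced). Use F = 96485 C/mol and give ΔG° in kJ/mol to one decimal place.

Sn⁴⁺/Sn²⁺ (E° = +0.17 V) is the cathode; Ca²⁺/Ca (E° = -2.83 V) is the anode, so E°cell = +3.00 V.
Balancing electrons gives n = 2 (lcm of 2 and 2).
ΔG° = −nFE° = −(2)(96485)(+3.00) = -578,910 J = -578.9 kJ/mol.

-578.9 kJ/mol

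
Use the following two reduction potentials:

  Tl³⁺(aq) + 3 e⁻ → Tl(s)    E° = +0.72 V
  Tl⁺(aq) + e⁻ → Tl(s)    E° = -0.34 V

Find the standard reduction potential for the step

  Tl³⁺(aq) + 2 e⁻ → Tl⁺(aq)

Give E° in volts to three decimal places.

Sequential free energies add, so n₃E°₃ = n₁E°₁ + n₂E°₂.
With n₃ = 3, and the known step contributing 1×(-0.34) V, the unknown satisfies 2·E° = 3×(+0.72) − 1×(-0.34) = +2.500.
E° = +2.500 / 2 = +1.250 V.

+1.250 V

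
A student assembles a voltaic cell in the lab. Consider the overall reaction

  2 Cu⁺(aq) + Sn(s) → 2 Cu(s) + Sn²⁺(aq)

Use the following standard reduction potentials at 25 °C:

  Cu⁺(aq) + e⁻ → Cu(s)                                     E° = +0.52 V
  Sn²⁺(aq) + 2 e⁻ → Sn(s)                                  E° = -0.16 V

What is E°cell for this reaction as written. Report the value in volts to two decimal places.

The Cu⁺/Cu couple has the higher reduction potential, so it is the cathode; Sn²⁺/Sn is oxidised at the anode.
E°cell = E°(cathode) − E°(anode) = (+0.52) − (-0.16) = +0.68 V.

+0.68 V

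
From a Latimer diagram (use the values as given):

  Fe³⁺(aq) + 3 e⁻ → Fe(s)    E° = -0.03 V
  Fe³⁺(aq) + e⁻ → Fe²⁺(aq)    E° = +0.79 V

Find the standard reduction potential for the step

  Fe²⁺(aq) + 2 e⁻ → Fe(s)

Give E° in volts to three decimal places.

-0.440 V

Sequential free energies add, so n₃E°₃ = n₁E°₁ + n₂E°₂.
With n₃ = 3, and the known step contributing 1×(+0.79) V, the unknown satisfies 2·E° = 3×(-0.03) − 1×(+0.79) = -0.880.
E° = -0.880 / 2 = -0.440 V.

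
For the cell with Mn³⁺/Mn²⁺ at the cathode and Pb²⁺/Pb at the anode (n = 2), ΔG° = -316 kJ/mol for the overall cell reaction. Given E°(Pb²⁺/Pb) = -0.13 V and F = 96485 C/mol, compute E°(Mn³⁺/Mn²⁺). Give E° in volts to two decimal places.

+1.51 V

E°cell = −ΔG°/(nF) = −(-316×10³)/((2)(96485)) = +1.638 V.
Since Mn³⁺/Mn²⁺ is the cathode and Pb²⁺/Pb the anode, E°cell = E°(Mn³⁺/Mn²⁺) − E°(Pb²⁺/Pb).
So E°(Mn³⁺/Mn²⁺) = E°cell + E°(Pb²⁺/Pb) = +1.638 + (-0.13) = +1.51 V.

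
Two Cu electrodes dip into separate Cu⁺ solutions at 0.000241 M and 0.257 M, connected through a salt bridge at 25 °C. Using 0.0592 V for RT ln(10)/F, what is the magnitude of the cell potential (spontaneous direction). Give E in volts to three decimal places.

For a concentration cell E°cell = 0. The 0.257 M side is the cathode (reduction is favoured where [Cu⁺] is higher).
With n = 1, E = −(0.0592/1) log([Cu⁺]ₐₙ/[Cu⁺]꜀ₐₜ) = −(0.0592/1) log(0.000241/0.257) = −(0.0592/1)(-3.028) = +0.179 V.

+0.179 V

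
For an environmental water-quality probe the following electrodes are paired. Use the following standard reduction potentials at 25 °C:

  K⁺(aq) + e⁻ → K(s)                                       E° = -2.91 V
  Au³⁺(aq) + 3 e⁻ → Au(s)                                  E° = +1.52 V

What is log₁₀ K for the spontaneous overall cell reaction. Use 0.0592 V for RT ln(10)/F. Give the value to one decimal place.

224.5

Cathode: Au³⁺/Au; anode: K⁺/K. E°cell = +4.43 V, n = 3.
log K = nE°cell / 0.0592 = (3)(+4.43) / 0.0592 = 224.5.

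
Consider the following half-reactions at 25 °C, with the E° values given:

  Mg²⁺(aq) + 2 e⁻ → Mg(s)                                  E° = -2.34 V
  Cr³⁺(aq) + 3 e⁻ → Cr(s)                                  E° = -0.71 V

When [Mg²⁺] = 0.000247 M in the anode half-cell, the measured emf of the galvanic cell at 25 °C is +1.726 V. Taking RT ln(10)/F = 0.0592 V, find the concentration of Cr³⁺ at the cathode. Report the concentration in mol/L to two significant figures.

0.28 M

Cr³⁺/Cr is the cathode, Mg²⁺/Mg the anode: E°cell = +1.63 V, n = 6.
Overall reaction: 2 Cr³⁺(aq) + 3 Mg(s) → 2 Cr(s) + 3 Mg²⁺(aq); Q = [Mg²⁺]^3/[Cr³⁺]^2.
From E = E° − (0.0592/n) log Q: log Q = (E° − E)·n/0.0592 = (+1.63 − (+1.726))·6/0.0592 = -9.7297.
So 2·log[Cr³⁺] = 3·log(0.000247) − log Q = -10.8219 − (-9.7297) = -1.0922; log[Cr³⁺] = -1.0922 / 2 = -0.5461; [Cr³⁺] = 10^(-0.5461) ≈ 0.28 M.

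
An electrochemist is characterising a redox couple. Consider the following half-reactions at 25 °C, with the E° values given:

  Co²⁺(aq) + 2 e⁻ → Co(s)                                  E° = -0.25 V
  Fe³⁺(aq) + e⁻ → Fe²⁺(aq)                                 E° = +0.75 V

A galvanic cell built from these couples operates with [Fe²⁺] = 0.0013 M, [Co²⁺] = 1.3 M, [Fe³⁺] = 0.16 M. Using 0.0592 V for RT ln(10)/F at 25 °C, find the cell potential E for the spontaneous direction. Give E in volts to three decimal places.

+1.120 V

Fe³⁺/Fe²⁺ is the cathode (higher E°), Co²⁺/Co the anode: E°cell = +0.75 − (-0.25) = +1.00 V, n = 2.
Overall: 2 Fe³⁺(aq) + Co(s) → 2 Fe²⁺(aq) + Co²⁺(aq)
Q = [Fe²⁺]^2·[Co²⁺] / ([Fe³⁺]^2); log Q = -4.066.
E = E° − (0.0592/n) log Q = +1.00 − (0.0592/2)(-4.066) = +1.120 V.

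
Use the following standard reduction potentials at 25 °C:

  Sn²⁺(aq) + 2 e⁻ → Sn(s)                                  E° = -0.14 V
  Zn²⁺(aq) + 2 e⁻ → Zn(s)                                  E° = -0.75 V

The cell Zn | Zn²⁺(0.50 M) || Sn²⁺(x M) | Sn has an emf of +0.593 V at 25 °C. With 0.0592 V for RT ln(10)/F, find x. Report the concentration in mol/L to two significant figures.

0.13 M

Sn²⁺/Sn is the cathode, Zn²⁺/Zn the anode: E°cell = +0.61 V, n = 2.
Overall reaction: Sn²⁺(aq) + Zn(s) → Sn(s) + Zn²⁺(aq); Q = [Zn²⁺]^1/[Sn²⁺]^1.
From E = E° − (0.0592/n) log Q: log Q = (E° − E)·n/0.0592 = (+0.61 − (+0.593))·2/0.0592 = 0.5743.
So 1·log[Sn²⁺] = 1·log(0.5) − log Q = -0.3010 − (0.5743) = -0.8753; [Sn²⁺] = 10^(-0.8753) ≈ 0.13 M.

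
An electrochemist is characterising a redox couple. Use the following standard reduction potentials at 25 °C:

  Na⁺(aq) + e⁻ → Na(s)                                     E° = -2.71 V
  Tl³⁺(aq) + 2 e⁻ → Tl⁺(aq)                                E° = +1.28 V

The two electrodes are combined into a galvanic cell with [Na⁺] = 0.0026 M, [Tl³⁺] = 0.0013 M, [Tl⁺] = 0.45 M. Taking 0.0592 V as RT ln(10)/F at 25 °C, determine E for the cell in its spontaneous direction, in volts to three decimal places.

+4.068 V

Tl³⁺/Tl⁺ is the cathode (higher E°), Na⁺/Na the anode: E°cell = +1.28 − (-2.71) = +3.99 V, n = 2.
Overall: Tl³⁺(aq) + 2 Na(s) → Tl⁺(aq) + 2 Na⁺(aq)
Q = [Tl⁺]·[Na⁺]^2 / ([Tl³⁺]); log Q = -2.631.
E = E° − (0.0592/n) log Q = +3.99 − (0.0592/2)(-2.631) = +4.068 V.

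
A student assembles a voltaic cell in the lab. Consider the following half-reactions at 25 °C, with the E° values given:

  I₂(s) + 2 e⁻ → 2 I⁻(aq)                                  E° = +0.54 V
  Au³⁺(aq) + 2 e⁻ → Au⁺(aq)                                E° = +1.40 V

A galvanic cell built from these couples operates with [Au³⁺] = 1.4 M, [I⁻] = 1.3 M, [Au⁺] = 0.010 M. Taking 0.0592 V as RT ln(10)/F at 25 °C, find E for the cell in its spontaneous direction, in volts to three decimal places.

+0.930 V

Au³⁺/Au⁺ is the cathode (higher E°), I₂/I⁻ the anode: E°cell = +1.40 − (+0.54) = +0.86 V, n = 2.
Overall: Au³⁺(aq) + 2 I⁻(aq) → Au⁺(aq) + I₂(s)
Q = [Au⁺] / ([Au³⁺]·[I⁻]^2); log Q = -2.374.
E = E° − (0.0592/n) log Q = +0.86 − (0.0592/2)(-2.374) = +0.930 V.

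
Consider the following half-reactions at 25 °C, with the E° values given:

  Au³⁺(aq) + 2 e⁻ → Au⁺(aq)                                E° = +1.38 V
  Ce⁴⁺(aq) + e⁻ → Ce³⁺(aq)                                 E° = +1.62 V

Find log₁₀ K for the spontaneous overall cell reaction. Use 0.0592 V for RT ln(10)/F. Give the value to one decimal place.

Cathode: Ce⁴⁺/Ce³⁺; anode: Au³⁺/Au⁺. E°cell = +0.24 V, n = 2.
log K = nE°cell / 0.0592 = (2)(+0.24) / 0.0592 = 8.1.

8.1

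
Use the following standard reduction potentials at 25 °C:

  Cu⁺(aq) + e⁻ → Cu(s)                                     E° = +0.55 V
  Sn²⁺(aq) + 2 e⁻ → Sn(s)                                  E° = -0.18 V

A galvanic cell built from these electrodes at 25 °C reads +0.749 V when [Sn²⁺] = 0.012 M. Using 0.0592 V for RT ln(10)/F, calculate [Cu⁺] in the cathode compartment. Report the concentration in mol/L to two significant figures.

0.23 M

Cu⁺/Cu is the cathode, Sn²⁺/Sn the anode: E°cell = +0.73 V, n = 2.
Overall reaction: 2 Cu⁺(aq) + Sn(s) → 2 Cu(s) + Sn²⁺(aq); Q = [Sn²⁺]^1/[Cu⁺]^2.
From E = E° − (0.0592/n) log Q: log Q = (E° − E)·n/0.0592 = (+0.73 − (+0.749))·2/0.0592 = -0.6419.
So 2·log[Cu⁺] = 1·log(0.012) − log Q = -1.9208 − (-0.6419) = -1.2789; log[Cu⁺] = -1.2789 / 2 = -0.6394; [Cu⁺] = 10^(-0.6394) ≈ 0.23 M.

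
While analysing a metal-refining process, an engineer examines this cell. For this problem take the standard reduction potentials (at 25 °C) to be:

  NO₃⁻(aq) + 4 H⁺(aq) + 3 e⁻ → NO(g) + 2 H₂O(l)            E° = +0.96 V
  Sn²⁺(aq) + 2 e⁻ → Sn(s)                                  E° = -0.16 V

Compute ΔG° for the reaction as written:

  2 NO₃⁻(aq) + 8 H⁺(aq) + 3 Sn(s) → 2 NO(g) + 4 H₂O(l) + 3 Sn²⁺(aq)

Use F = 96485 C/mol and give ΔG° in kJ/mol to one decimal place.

-648.4 kJ/mol

As written, NO₃⁻/NO is reduced (cathode) and Sn²⁺/Sn is oxidised (anode), so E°cell = (+0.96) − (-0.16) = +1.12 V.
Balancing electrons gives n = 6.
ΔG° = −nFE° = −(6)(96485)(+1.12) = -648,379 J = -648.4 kJ/mol.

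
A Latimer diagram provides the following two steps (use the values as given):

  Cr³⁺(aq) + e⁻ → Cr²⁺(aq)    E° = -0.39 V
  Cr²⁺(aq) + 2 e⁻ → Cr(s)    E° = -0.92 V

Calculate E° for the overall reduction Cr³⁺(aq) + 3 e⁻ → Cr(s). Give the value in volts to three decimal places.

Since ΔG° = −nFE° is additive over sequential reductions, n₃E°₃ = n₁E°₁ + n₂E°₂.
E°₃ = (1×-0.39 + 2×-0.92) / 3 = (-2.230) / 3 = -0.743 V.

-0.743 V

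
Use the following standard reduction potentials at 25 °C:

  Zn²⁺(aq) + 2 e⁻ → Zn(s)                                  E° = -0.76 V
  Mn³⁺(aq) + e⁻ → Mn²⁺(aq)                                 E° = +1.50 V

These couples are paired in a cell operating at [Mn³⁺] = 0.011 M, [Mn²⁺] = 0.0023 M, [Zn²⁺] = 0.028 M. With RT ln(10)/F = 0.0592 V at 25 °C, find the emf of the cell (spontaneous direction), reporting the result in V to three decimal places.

+2.346 V

Mn³⁺/Mn²⁺ is the cathode (higher E°), Zn²⁺/Zn the anode: E°cell = +1.50 − (-0.76) = +2.26 V, n = 2.
Overall: 2 Mn³⁺(aq) + Zn(s) → 2 Mn²⁺(aq) + Zn²⁺(aq)
Q = [Mn²⁺]^2·[Zn²⁺] / ([Mn³⁺]^2); log Q = -2.912.
E = E° − (0.0592/n) log Q = +2.26 − (0.0592/2)(-2.912) = +2.346 V.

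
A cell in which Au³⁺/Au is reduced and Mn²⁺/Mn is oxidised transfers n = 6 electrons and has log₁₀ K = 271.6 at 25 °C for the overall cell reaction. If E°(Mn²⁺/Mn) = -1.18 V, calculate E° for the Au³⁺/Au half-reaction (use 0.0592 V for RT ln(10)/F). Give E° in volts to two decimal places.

+1.50 V

E°cell = (0.0592/n)·log K = (0.0592/6)(271.6) = +2.680 V.
Since Au³⁺/Au is the cathode and Mn²⁺/Mn the anode, E°cell = E°(Au³⁺/Au) − E°(Mn²⁺/Mn).
So E°(Au³⁺/Au) = E°cell + E°(Mn²⁺/Mn) = +2.680 + (-1.18) = +1.50 V.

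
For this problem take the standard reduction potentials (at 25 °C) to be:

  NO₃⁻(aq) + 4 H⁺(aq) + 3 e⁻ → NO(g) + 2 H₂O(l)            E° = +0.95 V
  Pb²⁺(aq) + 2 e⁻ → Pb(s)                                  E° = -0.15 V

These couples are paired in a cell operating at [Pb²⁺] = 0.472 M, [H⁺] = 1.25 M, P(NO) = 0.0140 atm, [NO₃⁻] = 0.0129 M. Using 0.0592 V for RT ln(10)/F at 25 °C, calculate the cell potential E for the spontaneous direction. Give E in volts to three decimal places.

NO₃⁻/NO is the cathode (higher E°), Pb²⁺/Pb the anode: E°cell = +0.95 − (-0.15) = +1.10 V, n = 6.
Overall: 2 NO₃⁻(aq) + 8 H⁺(aq) + 3 Pb(s) → 2 NO(g) + 4 H₂O(l) + 3 Pb²⁺(aq)
Q = P(NO)^2·[Pb²⁺]^3 / ([NO₃⁻]^2·[H⁺]^8); log Q = -1.682.
E = E° − (0.0592/n) log Q = +1.10 − (0.0592/6)(-1.682) = +1.117 V.

+1.117 V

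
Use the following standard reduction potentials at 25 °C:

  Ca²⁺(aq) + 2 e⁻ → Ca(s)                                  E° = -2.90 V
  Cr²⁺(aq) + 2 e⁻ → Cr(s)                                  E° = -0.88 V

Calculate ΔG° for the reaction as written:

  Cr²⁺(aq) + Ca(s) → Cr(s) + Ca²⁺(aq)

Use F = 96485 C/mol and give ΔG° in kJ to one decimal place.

-389.8 kJ

As written, Cr²⁺/Cr is reduced (cathode) and Ca²⁺/Ca is oxidised (anode), so E°cell = (-0.88) − (-2.90) = +2.02 V.
Balancing electrons gives n = 2.
ΔG° = −nFE° = −(2)(96485)(+2.02) = -389,799 J = -389.8 kJ.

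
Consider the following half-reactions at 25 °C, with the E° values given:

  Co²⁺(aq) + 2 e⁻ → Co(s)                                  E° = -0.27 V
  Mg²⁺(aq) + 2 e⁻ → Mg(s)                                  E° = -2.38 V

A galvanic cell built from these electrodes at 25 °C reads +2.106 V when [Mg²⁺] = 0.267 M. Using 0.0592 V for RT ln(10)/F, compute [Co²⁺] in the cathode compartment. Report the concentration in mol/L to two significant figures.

0.20 M

Co²⁺/Co is the cathode, Mg²⁺/Mg the anode: E°cell = +2.11 V, n = 2.
Overall reaction: Co²⁺(aq) + Mg(s) → Co(s) + Mg²⁺(aq); Q = [Mg²⁺]^1/[Co²⁺]^1.
From E = E° − (0.0592/n) log Q: log Q = (E° − E)·n/0.0592 = (+2.11 − (+2.106))·2/0.0592 = 0.1351.
So 1·log[Co²⁺] = 1·log(0.267) − log Q = -0.5735 − (0.1351) = -0.7086; [Co²⁺] = 10^(-0.7086) ≈ 0.20 M.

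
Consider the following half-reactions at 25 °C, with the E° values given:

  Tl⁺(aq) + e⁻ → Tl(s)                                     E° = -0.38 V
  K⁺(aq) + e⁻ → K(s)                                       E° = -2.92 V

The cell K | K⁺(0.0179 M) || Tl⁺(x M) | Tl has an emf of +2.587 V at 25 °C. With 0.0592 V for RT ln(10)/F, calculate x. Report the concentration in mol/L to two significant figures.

0.11 M

Tl⁺/Tl is the cathode, K⁺/K the anode: E°cell = +2.54 V, n = 1.
Overall reaction: Tl⁺(aq) + K(s) → Tl(s) + K⁺(aq); Q = [K⁺]^1/[Tl⁺]^1.
From E = E° − (0.0592/n) log Q: log Q = (E° − E)·n/0.0592 = (+2.54 − (+2.587))·1/0.0592 = -0.7939.
So 1·log[Tl⁺] = 1·log(0.0179) − log Q = -1.7471 − (-0.7939) = -0.9532; [Tl⁺] = 10^(-0.9532) ≈ 0.11 M.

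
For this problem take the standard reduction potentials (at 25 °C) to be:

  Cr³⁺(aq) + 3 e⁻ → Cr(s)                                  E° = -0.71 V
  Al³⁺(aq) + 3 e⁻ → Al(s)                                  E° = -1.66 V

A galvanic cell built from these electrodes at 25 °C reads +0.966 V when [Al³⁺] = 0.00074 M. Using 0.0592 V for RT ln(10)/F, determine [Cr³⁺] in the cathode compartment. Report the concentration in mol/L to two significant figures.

0.0048 M

Cr³⁺/Cr is the cathode, Al³⁺/Al the anode: E°cell = +0.95 V, n = 3.
Overall reaction: Cr³⁺(aq) + Al(s) → Cr(s) + Al³⁺(aq); Q = [Al³⁺]^1/[Cr³⁺]^1.
From E = E° − (0.0592/n) log Q: log Q = (E° − E)·n/0.0592 = (+0.95 − (+0.966))·3/0.0592 = -0.8108.
So 1·log[Cr³⁺] = 1·log(0.00074) − log Q = -3.1308 − (-0.8108) = -2.3200; [Cr³⁺] = 10^(-2.3200) ≈ 0.0048 M.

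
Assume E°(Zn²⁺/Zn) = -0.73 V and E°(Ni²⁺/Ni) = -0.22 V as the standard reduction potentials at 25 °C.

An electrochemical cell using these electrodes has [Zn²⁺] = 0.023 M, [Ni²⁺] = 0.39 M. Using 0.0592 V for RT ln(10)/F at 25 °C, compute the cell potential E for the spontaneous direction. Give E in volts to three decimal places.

Ni²⁺/Ni is the cathode (higher E°), Zn²⁺/Zn the anode: E°cell = -0.22 − (-0.73) = +0.51 V, n = 2.
Overall: Ni²⁺(aq) + Zn(s) → Ni(s) + Zn²⁺(aq)
Q = [Zn²⁺] / ([Ni²⁺]); log Q = -1.229.
E = E° − (0.0592/n) log Q = +0.51 − (0.0592/2)(-1.229) = +0.546 V.

+0.546 V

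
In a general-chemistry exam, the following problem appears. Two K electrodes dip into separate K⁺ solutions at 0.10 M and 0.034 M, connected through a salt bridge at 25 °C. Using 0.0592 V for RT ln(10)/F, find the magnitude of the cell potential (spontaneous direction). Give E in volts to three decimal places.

For a concentration cell E°cell = 0. The 0.10 M side is the cathode (reduction is favoured where [K⁺] is higher).
With n = 1, E = −(0.0592/1) log([K⁺]ₐₙ/[K⁺]꜀ₐₜ) = −(0.0592/1) log(0.034/0.1) = −(0.0592/1)(-0.469) = +0.028 V.

+0.028 V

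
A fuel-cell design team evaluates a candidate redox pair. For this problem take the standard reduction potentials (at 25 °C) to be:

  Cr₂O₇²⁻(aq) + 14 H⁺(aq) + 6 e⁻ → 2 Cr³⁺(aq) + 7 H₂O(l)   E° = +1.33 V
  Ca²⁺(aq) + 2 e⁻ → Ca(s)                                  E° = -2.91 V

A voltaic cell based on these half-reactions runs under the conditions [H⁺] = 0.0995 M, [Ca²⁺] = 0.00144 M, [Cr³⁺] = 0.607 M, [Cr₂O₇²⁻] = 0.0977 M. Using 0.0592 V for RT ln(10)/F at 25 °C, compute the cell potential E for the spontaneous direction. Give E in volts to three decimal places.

Cr₂O₇²⁻/Cr³⁺ is the cathode (higher E°), Ca²⁺/Ca the anode: E°cell = +1.33 − (-2.91) = +4.24 V, n = 6.
Overall: Cr₂O₇²⁻(aq) + 14 H⁺(aq) + 3 Ca(s) → 2 Cr³⁺(aq) + 7 H₂O(l) + 3 Ca²⁺(aq)
Q = [Cr³⁺]^2·[Ca²⁺]^3 / ([Cr₂O₇²⁻]·[H⁺]^14); log Q = 6.082.
E = E° − (0.0592/n) log Q = +4.24 − (0.0592/6)(6.082) = +4.180 V.

+4.180 V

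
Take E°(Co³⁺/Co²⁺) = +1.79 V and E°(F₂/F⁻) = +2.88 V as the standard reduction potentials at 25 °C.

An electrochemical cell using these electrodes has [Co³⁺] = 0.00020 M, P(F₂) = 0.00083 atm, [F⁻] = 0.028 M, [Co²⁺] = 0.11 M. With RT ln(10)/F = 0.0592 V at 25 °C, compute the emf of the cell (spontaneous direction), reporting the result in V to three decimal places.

+1.253 V

F₂/F⁻ is the cathode (higher E°), Co³⁺/Co²⁺ the anode: E°cell = +2.88 − (+1.79) = +1.09 V, n = 2.
Overall: F₂(g) + 2 Co²⁺(aq) → 2 F⁻(aq) + 2 Co³⁺(aq)
Q = [F⁻]^2·[Co³⁺]^2 / (P(F₂)·[Co²⁺]^2); log Q = -5.505.
E = E° − (0.0592/n) log Q = +1.09 − (0.0592/2)(-5.505) = +1.253 V.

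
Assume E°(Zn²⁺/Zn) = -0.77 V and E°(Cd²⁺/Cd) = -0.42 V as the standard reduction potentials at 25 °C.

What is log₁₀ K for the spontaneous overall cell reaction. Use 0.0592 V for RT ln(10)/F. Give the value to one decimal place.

11.8

Cathode: Cd²⁺/Cd; anode: Zn²⁺/Zn. E°cell = +0.35 V, n = 2.
log K = nE°cell / 0.0592 = (2)(+0.35) / 0.0592 = 11.8.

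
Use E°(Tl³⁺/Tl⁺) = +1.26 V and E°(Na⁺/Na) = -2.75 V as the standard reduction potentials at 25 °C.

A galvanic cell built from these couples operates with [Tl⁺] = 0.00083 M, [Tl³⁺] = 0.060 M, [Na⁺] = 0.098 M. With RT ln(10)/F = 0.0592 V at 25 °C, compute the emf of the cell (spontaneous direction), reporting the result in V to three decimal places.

Tl³⁺/Tl⁺ is the cathode (higher E°), Na⁺/Na the anode: E°cell = +1.26 − (-2.75) = +4.01 V, n = 2.
Overall: Tl³⁺(aq) + 2 Na(s) → Tl⁺(aq) + 2 Na⁺(aq)
Q = [Tl⁺]·[Na⁺]^2 / ([Tl³⁺]); log Q = -3.877.
E = E° − (0.0592/n) log Q = +4.01 − (0.0592/2)(-3.877) = +4.125 V.

+4.125 V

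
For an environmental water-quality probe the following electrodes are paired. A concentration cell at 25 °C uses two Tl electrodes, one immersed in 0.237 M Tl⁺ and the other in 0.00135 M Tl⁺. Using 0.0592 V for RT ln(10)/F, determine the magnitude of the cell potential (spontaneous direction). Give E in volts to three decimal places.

+0.133 V

For a concentration cell E°cell = 0. The 0.237 M side is the cathode (reduction is favoured where [Tl⁺] is higher).
With n = 1, E = −(0.0592/1) log([Tl⁺]ₐₙ/[Tl⁺]꜀ₐₜ) = −(0.0592/1) log(0.00135/0.237) = −(0.0592/1)(-2.244) = +0.133 V.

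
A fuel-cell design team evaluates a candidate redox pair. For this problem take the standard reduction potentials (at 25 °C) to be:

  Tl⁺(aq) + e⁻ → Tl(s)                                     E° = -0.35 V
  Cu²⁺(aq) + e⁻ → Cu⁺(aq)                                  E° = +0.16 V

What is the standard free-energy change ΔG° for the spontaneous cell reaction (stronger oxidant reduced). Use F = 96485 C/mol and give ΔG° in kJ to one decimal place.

Cu²⁺/Cu⁺ (E° = +0.16 V) is the cathode; Tl⁺/Tl (E° = -0.35 V) is the anode, so E°cell = +0.51 V.
Balancing electrons gives n = 1 (lcm of 1 and 1).
ΔG° = −nFE° = −(1)(96485)(+0.51) = -49,207 J = -49.2 kJ.

-49.2 kJ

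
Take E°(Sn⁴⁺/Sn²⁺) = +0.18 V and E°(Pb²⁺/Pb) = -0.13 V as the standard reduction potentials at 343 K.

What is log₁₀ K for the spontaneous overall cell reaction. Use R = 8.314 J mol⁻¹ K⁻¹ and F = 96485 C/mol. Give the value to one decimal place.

Cathode: Sn⁴⁺/Sn²⁺; anode: Pb²⁺/Pb. E°cell = (+0.18) − (-0.13) = +0.31 V, with n = 2.
ΔG° = −nFE° = −RT ln K, so ln K = nFE°/(RT) = (2)(96485)(+0.31) / ((8.314)(343)) = 20.977.
log₁₀ K = 20.977 / ln 10 = 9.1.

9.1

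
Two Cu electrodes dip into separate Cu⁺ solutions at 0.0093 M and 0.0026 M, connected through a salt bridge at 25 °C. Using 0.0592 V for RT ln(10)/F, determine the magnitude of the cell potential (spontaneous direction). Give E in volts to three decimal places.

+0.033 V

For a concentration cell E°cell = 0. The 0.0093 M side is the cathode (reduction is favoured where [Cu⁺] is higher).
With n = 1, E = −(0.0592/1) log([Cu⁺]ₐₙ/[Cu⁺]꜀ₐₜ) = −(0.0592/1) log(0.0026/0.0093) = −(0.0592/1)(-0.554) = +0.033 V.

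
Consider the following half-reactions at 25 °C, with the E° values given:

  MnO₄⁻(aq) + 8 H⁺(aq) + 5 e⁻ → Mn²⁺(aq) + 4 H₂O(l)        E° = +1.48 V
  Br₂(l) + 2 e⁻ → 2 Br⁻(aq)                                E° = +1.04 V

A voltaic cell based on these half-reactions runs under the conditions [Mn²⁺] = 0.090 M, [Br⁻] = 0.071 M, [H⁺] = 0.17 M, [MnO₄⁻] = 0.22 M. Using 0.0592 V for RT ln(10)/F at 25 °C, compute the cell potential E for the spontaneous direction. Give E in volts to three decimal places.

MnO₄⁻/Mn²⁺ is the cathode (higher E°), Br₂/Br⁻ the anode: E°cell = +1.48 − (+1.04) = +0.44 V, n = 10.
Overall: 2 MnO₄⁻(aq) + 16 H⁺(aq) + 10 Br⁻(aq) → 2 Mn²⁺(aq) + 8 H₂O(l) + 5 Br₂(l)
Q = [Mn²⁺]^2 / ([MnO₄⁻]^2·[H⁺]^16·[Br⁻]^10); log Q = 23.024.
E = E° − (0.0592/n) log Q = +0.44 − (0.0592/10)(23.024) = +0.304 V.

+0.304 V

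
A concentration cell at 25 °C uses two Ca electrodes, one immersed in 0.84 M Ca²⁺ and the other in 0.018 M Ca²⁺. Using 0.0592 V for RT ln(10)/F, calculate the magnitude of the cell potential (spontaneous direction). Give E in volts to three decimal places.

+0.049 V

For a concentration cell E°cell = 0. The 0.84 M side is the cathode (reduction is favoured where [Ca²⁺] is higher).
With n = 2, E = −(0.0592/2) log([Ca²⁺]ₐₙ/[Ca²⁺]꜀ₐₜ) = −(0.0592/2) log(0.018/0.84) = −(0.0592/2)(-1.669) = +0.049 V.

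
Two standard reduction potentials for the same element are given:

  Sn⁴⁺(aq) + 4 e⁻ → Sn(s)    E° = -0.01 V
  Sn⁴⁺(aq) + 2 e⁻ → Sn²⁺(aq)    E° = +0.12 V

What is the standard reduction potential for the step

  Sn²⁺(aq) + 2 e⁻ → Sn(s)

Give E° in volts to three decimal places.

Sequential free energies add, so n₃E°₃ = n₁E°₁ + n₂E°₂.
With n₃ = 4, and the known step contributing 2×(+0.12) V, the unknown satisfies 2·E° = 4×(-0.01) − 2×(+0.12) = -0.280.
E° = -0.280 / 2 = -0.140 V.

-0.140 V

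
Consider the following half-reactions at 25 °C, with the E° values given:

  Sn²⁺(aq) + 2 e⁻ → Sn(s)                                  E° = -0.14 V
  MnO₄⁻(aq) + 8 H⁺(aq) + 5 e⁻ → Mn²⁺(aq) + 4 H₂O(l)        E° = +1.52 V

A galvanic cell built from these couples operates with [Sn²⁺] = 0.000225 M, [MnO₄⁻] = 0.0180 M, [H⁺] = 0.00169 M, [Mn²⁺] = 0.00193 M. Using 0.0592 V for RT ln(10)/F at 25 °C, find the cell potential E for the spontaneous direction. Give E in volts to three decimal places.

+1.517 V

MnO₄⁻/Mn²⁺ is the cathode (higher E°), Sn²⁺/Sn the anode: E°cell = +1.52 − (-0.14) = +1.66 V, n = 10.
Overall: 2 MnO₄⁻(aq) + 16 H⁺(aq) + 5 Sn(s) → 2 Mn²⁺(aq) + 8 H₂O(l) + 5 Sn²⁺(aq)
Q = [Mn²⁺]^2·[Sn²⁺]^5 / ([MnO₄⁻]^2·[H⁺]^16); log Q = 24.175.
E = E° − (0.0592/n) log Q = +1.66 − (0.0592/10)(24.175) = +1.517 V.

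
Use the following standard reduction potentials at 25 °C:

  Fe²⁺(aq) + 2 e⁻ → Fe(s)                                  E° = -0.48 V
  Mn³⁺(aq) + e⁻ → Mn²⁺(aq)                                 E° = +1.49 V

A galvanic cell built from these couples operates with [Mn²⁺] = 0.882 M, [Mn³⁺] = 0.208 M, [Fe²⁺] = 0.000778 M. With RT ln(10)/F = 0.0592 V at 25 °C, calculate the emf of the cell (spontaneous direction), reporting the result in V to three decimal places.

Mn³⁺/Mn²⁺ is the cathode (higher E°), Fe²⁺/Fe the anode: E°cell = +1.49 − (-0.48) = +1.97 V, n = 2.
Overall: 2 Mn³⁺(aq) + Fe(s) → 2 Mn²⁺(aq) + Fe²⁺(aq)
Q = [Mn²⁺]^2·[Fe²⁺] / ([Mn³⁺]^2); log Q = -1.854.
E = E° − (0.0592/n) log Q = +1.97 − (0.0592/2)(-1.854) = +2.025 V.

+2.025 V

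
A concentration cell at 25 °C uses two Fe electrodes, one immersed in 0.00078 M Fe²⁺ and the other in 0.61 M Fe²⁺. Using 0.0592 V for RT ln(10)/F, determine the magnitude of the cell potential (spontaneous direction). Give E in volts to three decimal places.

For a concentration cell E°cell = 0. The 0.61 M side is the cathode (reduction is favoured where [Fe²⁺] is higher).
With n = 2, E = −(0.0592/2) log([Fe²⁺]ₐₙ/[Fe²⁺]꜀ₐₜ) = −(0.0592/2) log(0.00078/0.61) = −(0.0592/2)(-2.893) = +0.086 V.

+0.086 V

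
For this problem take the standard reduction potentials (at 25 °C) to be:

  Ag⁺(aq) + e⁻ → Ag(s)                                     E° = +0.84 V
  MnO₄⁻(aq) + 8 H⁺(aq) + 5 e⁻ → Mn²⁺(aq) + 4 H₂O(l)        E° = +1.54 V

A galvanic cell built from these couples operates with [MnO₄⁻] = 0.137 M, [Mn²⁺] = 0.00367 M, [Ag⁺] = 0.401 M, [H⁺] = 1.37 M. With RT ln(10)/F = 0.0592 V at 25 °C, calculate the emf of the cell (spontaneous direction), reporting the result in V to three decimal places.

+0.755 V

MnO₄⁻/Mn²⁺ is the cathode (higher E°), Ag⁺/Ag the anode: E°cell = +1.54 − (+0.84) = +0.70 V, n = 5.
Overall: MnO₄⁻(aq) + 8 H⁺(aq) + 5 Ag(s) → Mn²⁺(aq) + 4 H₂O(l) + 5 Ag⁺(aq)
Q = [Mn²⁺]·[Ag⁺]^5 / ([MnO₄⁻]·[H⁺]^8); log Q = -4.650.
E = E° − (0.0592/n) log Q = +0.70 − (0.0592/5)(-4.650) = +0.755 V.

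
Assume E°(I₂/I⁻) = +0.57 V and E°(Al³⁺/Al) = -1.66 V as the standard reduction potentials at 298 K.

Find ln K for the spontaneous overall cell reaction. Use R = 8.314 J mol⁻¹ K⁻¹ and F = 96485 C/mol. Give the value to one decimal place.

521.1

Cathode: I₂/I⁻; anode: Al³⁺/Al. E°cell = (+0.57) − (-1.66) = +2.23 V, with n = 6.
ΔG° = −nFE° = −RT ln K, so ln K = nFE°/(RT) = (6)(96485)(+2.23) / ((8.314)(298)) = 521.062.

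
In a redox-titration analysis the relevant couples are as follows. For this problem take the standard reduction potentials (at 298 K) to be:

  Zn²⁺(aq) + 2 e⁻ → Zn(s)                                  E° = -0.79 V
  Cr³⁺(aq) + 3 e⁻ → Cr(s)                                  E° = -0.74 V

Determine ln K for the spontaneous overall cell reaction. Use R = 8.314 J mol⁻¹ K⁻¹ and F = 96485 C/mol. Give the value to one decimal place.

Cathode: Cr³⁺/Cr; anode: Zn²⁺/Zn. E°cell = (-0.74) − (-0.79) = +0.05 V, with n = 6.
ΔG° = −nFE° = −RT ln K, so ln K = nFE°/(RT) = (6)(96485)(+0.05) / ((8.314)(298)) = 11.683.

11.7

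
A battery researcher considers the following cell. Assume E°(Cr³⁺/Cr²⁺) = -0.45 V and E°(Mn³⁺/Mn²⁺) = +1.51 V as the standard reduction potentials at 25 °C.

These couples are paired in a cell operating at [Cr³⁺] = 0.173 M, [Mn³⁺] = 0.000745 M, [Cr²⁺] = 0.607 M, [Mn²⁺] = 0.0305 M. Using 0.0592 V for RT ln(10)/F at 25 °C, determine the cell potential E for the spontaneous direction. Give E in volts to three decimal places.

Mn³⁺/Mn²⁺ is the cathode (higher E°), Cr³⁺/Cr²⁺ the anode: E°cell = +1.51 − (-0.45) = +1.96 V, n = 1.
Overall: Mn³⁺(aq) + Cr²⁺(aq) → Mn²⁺(aq) + Cr³⁺(aq)
Q = [Mn²⁺]·[Cr³⁺] / ([Mn³⁺]·[Cr²⁺]); log Q = 1.067.
E = E° − (0.0592/n) log Q = +1.96 − (0.0592/1)(1.067) = +1.897 V.

+1.897 V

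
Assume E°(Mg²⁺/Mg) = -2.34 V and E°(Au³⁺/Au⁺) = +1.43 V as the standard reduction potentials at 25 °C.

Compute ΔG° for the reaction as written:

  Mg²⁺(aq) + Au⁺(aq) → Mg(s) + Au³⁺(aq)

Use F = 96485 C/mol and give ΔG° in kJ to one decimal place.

As written, Mg²⁺/Mg is reduced (cathode) and Au³⁺/Au⁺ is oxidised (anode), so E°cell = (-2.34) − (+1.43) = -3.77 V.
Balancing electrons gives n = 2.
ΔG° = −nFE° = −(2)(96485)(-3.77) = 727,497 J = +727.5 kJ.

+727.5 kJ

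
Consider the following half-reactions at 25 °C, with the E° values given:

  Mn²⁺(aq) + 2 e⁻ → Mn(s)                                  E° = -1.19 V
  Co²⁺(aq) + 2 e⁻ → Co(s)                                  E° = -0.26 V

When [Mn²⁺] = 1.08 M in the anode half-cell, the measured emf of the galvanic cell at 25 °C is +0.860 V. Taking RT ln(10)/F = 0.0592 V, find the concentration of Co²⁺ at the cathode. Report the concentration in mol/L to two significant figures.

Co²⁺/Co is the cathode, Mn²⁺/Mn the anode: E°cell = +0.93 V, n = 2.
Overall reaction: Co²⁺(aq) + Mn(s) → Co(s) + Mn²⁺(aq); Q = [Mn²⁺]^1/[Co²⁺]^1.
From E = E° − (0.0592/n) log Q: log Q = (E° − E)·n/0.0592 = (+0.93 − (+0.860))·2/0.0592 = 2.3649.
So 1·log[Co²⁺] = 1·log(1.08) − log Q = 0.0334 − (2.3649) = -2.3315; [Co²⁺] = 10^(-2.3315) ≈ 0.0047 M.

0.0047 M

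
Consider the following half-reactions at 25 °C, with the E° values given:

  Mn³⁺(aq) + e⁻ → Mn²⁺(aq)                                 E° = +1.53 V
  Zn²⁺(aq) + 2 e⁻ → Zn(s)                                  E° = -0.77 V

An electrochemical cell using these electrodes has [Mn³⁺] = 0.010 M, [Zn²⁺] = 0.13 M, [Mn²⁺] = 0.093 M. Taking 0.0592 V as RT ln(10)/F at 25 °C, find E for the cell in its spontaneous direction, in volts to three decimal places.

+2.269 V

Mn³⁺/Mn²⁺ is the cathode (higher E°), Zn²⁺/Zn the anode: E°cell = +1.53 − (-0.77) = +2.30 V, n = 2.
Overall: 2 Mn³⁺(aq) + Zn(s) → 2 Mn²⁺(aq) + Zn²⁺(aq)
Q = [Mn²⁺]^2·[Zn²⁺] / ([Mn³⁺]^2); log Q = 1.051.
E = E° − (0.0592/n) log Q = +2.30 − (0.0592/2)(1.051) = +2.269 V.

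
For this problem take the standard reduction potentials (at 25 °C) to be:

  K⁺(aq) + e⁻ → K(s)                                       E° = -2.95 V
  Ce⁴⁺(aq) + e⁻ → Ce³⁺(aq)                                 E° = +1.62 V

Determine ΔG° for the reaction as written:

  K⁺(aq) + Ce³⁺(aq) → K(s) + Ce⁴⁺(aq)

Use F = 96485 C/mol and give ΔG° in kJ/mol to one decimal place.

+440.9 kJ/mol

As written, K⁺/K is reduced (cathode) and Ce⁴⁺/Ce³⁺ is oxidised (anode), so E°cell = (-2.95) − (+1.62) = -4.57 V.
Balancing electrons gives n = 1.
ΔG° = −nFE° = −(1)(96485)(-4.57) = 440,936 J = +440.9 kJ/mol.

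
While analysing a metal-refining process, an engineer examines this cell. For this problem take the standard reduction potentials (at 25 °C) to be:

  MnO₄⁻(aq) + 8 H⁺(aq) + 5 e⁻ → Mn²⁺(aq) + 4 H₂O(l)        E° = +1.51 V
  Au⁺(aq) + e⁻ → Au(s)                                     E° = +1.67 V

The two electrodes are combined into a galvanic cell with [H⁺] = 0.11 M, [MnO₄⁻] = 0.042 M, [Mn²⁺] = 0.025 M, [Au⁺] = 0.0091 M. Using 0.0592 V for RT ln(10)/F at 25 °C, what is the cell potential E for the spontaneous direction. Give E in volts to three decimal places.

+0.127 V

Au⁺/Au is the cathode (higher E°), MnO₄⁻/Mn²⁺ the anode: E°cell = +1.67 − (+1.51) = +0.16 V, n = 5.
Overall: 5 Au⁺(aq) + Mn²⁺(aq) + 4 H₂O(l) → 5 Au(s) + MnO₄⁻(aq) + 8 H⁺(aq)
Q = [MnO₄⁻]·[H⁺]^8 / ([Au⁺]^5·[Mn²⁺]); log Q = 2.761.
E = E° − (0.0592/n) log Q = +0.16 − (0.0592/5)(2.761) = +0.127 V.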